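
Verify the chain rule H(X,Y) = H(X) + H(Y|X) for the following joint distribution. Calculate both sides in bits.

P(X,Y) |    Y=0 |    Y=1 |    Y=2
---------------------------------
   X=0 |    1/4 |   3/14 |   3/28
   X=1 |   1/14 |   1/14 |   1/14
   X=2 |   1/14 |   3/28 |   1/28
H(X,Y) = 2.9262, H(X) = 1.4138, H(Y|X) = 1.5124 (all in bits)

Chain rule: H(X,Y) = H(X) + H(Y|X)

Left side — joint entropy directly:
H(X,Y) = -Σ p(x,y) log p(x,y) = 2.9262 bits

Right side — compute H(Y|X) from the conditional distributions:
P(X) = (4/7, 3/14, 3/14), so H(X) = 1.4138 bits
H(Y|X) = Σ_x P(X=x) · H(Y|X=x):
  P(Y|X=0) = (7/16, 3/8, 3/16), H(Y|X=0) = 1.5052, weight P(X=0) = 4/7
  P(Y|X=1) = (1/3, 1/3, 1/3), H(Y|X=1) = 1.5850, weight P(X=1) = 3/14
  P(Y|X=2) = (1/3, 1/2, 1/6), H(Y|X=2) = 1.4591, weight P(X=2) = 3/14
H(Y|X) = 1.5124 bits

H(X) + H(Y|X) = 1.4138 + 1.5124 = 2.9262 bits

Both sides equal 2.9262 bits. ✓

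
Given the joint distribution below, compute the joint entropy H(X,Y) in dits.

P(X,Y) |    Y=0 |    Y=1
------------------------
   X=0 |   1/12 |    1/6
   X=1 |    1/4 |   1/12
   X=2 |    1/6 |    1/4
0.7403 dits

Joint entropy is H(X,Y) = -Σ_{x,y} p(x,y) log p(x,y).

Summing over all non-zero entries:
H(X,Y) = -[1/12·log_10(1/12) + 1/6·log_10(1/6) + 1/4·log_10(1/4) + 1/12·log_10(1/12) + 1/6·log_10(1/6) + 1/4·log_10(1/4)]
H(X,Y) = 0.7403 dits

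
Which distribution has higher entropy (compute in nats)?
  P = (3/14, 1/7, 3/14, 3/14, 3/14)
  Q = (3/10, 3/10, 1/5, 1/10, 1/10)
P

Computing entropies in nats:
H(P) = 1.5984
H(Q) = 1.5048

Distribution P has higher entropy.

Intuition: The distribution closer to uniform (more spread out) has higher entropy.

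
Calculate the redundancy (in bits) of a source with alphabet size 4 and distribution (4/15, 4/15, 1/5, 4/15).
0.0101 bits

Redundancy measures how far a source is from maximum entropy:
R = H_max - H(X)

Maximum entropy for 4 symbols: H_max = log_2(4) = 2.0000 bits
Actual entropy: H(X) = 1.9899 bits
Redundancy: R = 2.0000 - 1.9899 = 0.0101 bits

This redundancy represents potential for compression: the source could be compressed by 0.0101 bits per symbol.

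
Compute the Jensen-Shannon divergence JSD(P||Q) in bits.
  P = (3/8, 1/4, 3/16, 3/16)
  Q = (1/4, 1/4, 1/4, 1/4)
0.0155 bits

Jensen-Shannon divergence is:
JSD(P||Q) = 0.5 × D_KL(P||M) + 0.5 × D_KL(Q||M)
where M = 0.5 × (P + Q) is the mixture distribution.

M = 0.5 × (3/8, 1/4, 3/16, 3/16) + 0.5 × (1/4, 1/4, 1/4, 1/4) = (5/16, 1/4, 7/32, 7/32)

D_KL(P||M) = 0.0152 bits
D_KL(Q||M) = 0.0158 bits

JSD(P||Q) = 0.5 × 0.0152 + 0.5 × 0.0158 = 0.0155 bits

Unlike KL divergence, JSD is symmetric and bounded: 0 ≤ JSD ≤ log(2).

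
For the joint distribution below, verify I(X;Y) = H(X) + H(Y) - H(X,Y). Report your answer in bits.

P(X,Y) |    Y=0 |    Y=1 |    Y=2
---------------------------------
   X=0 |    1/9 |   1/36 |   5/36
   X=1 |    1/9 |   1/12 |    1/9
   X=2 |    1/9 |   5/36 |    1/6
I(X;Y) = 0.0437 bits

Mutual information has multiple equivalent forms:
- I(X;Y) = H(X) - H(X|Y)
- I(X;Y) = H(Y) - H(Y|X)
- I(X;Y) = H(X) + H(Y) - H(X,Y)

Computing all quantities:
H(X) = 1.5622, H(Y) = 1.5546, H(X,Y) = 3.0731
H(X|Y) = 1.5186, H(Y|X) = 1.5109

Verification:
H(X) - H(X|Y) = 1.5622 - 1.5186 = 0.0437
H(Y) - H(Y|X) = 1.5546 - 1.5109 = 0.0437
H(X) + H(Y) - H(X,Y) = 1.5622 + 1.5546 - 3.0731 = 0.0437

All forms give I(X;Y) = 0.0437 bits. ✓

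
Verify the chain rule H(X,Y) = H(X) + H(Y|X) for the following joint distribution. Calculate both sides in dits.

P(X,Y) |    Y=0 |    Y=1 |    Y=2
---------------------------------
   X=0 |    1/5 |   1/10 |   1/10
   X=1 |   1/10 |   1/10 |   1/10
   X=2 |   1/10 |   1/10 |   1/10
H(X,Y) = 0.9398, H(X) = 0.4729, H(Y|X) = 0.4669 (all in dits)

Chain rule: H(X,Y) = H(X) + H(Y|X)

Left side — joint entropy directly:
H(X,Y) = -Σ p(x,y) log p(x,y) = 0.9398 dits

Right side — compute H(Y|X) from the conditional distributions:
P(X) = (2/5, 3/10, 3/10), so H(X) = 0.4729 dits
H(Y|X) = Σ_x P(X=x) · H(Y|X=x):
  P(Y|X=0) = (1/2, 1/4, 1/4), H(Y|X=0) = 0.4515, weight P(X=0) = 2/5
  P(Y|X=1) = (1/3, 1/3, 1/3), H(Y|X=1) = 0.4771, weight P(X=1) = 3/10
  P(Y|X=2) = (1/3, 1/3, 1/3), H(Y|X=2) = 0.4771, weight P(X=2) = 3/10
H(Y|X) = 0.4669 dits

H(X) + H(Y|X) = 0.4729 + 0.4669 = 0.9398 dits

Both sides equal 0.9398 dits. ✓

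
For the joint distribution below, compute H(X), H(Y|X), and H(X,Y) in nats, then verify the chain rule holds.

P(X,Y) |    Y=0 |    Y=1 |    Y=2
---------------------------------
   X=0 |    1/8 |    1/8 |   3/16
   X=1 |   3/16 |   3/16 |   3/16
H(X,Y) = 1.7753, H(X) = 0.6853, H(Y|X) = 1.0900 (all in nats)

Chain rule: H(X,Y) = H(X) + H(Y|X)

Left side — joint entropy directly:
H(X,Y) = -Σ p(x,y) log p(x,y) = 1.7753 nats

Right side — compute H(Y|X) from the conditional distributions:
P(X) = (7/16, 9/16), so H(X) = 0.6853 nats
H(Y|X) = Σ_x P(X=x) · H(Y|X=x):
  P(Y|X=0) = (2/7, 2/7, 3/7), H(Y|X=0) = 1.0790, weight P(X=0) = 7/16
  P(Y|X=1) = (1/3, 1/3, 1/3), H(Y|X=1) = 1.0986, weight P(X=1) = 9/16
H(Y|X) = 1.0900 nats

H(X) + H(Y|X) = 0.6853 + 1.0900 = 1.7753 nats

Both sides equal 1.7753 nats. ✓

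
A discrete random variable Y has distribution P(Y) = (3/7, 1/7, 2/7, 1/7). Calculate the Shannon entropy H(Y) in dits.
0.5546 dits

Shannon entropy is H(X) = -Σ p(x) log p(x).

For P = (3/7, 1/7, 2/7, 1/7):
H = -3/7 × log_10(3/7) -1/7 × log_10(1/7) -2/7 × log_10(2/7) -1/7 × log_10(1/7)
H = 0.5546 dits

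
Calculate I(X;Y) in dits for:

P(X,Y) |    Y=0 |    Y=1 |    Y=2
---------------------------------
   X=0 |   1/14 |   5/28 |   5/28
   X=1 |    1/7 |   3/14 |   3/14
0.0022 dits

Mutual information: I(X;Y) = H(X) + H(Y) - H(X,Y)

Marginals:
P(X) = (3/7, 4/7), H(X) = 0.2966 dits
P(Y) = (3/14, 11/28, 11/28), H(Y) = 0.4622 dits

Joint entropy: H(X,Y) = 0.7565 dits

I(X;Y) = 0.2966 + 0.4622 - 0.7565 = 0.0022 dits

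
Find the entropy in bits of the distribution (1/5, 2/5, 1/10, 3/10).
1.8464 bits

Shannon entropy is H(X) = -Σ p(x) log p(x).

For P = (1/5, 2/5, 1/10, 3/10):
H = -1/5 × log_2(1/5) -2/5 × log_2(2/5) -1/10 × log_2(1/10) -3/10 × log_2(3/10)
H = 1.8464 bits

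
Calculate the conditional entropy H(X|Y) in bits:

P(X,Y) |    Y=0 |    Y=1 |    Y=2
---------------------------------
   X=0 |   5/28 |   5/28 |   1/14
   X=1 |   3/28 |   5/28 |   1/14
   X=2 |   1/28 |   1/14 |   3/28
1.4593 bits

Using the chain rule: H(X|Y) = H(X,Y) - H(Y)

First, compute H(X,Y) = 3.0095 bits

Marginal P(Y) = (9/28, 3/7, 1/4)
H(Y) = 1.5502 bits

H(X|Y) = H(X,Y) - H(Y) = 3.0095 - 1.5502 = 1.4593 bits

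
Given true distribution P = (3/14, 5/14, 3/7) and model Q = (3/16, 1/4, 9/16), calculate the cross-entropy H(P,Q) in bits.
1.5875 bits

Cross-entropy: H(P,Q) = -Σ p(x) log q(x)

Alternatively: H(P,Q) = H(P) + D_KL(P||Q)
H(P) = 1.5306 bits
D_KL(P||Q) = 0.0569 bits

H(P,Q) = 1.5306 + 0.0569 = 1.5875 bits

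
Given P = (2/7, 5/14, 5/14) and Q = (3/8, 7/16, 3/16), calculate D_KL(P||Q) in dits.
0.0347 dits

KL divergence: D_KL(P||Q) = Σ p(x) log(p(x)/q(x))

Computing term by term:
  x=0: 2/7 × log_10[(2/7)/(3/8)] = 2/7 × -0.1181 = -0.0337
  x=1: 5/14 × log_10[(5/14)/(7/16)] = 5/14 × -0.0881 = -0.0315
  x=2: 5/14 × log_10[(5/14)/(3/16)] = 5/14 × 0.2798 = 0.0999

D_KL(P||Q) = 0.0347 dits

Note: KL divergence is always non-negative and equals 0 iff P = Q.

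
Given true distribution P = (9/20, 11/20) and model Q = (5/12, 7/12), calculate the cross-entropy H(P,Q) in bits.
0.9960 bits

Cross-entropy: H(P,Q) = -Σ p(x) log q(x)

Alternatively: H(P,Q) = H(P) + D_KL(P||Q)
H(P) = 0.9928 bits
D_KL(P||Q) = 0.0033 bits

H(P,Q) = 0.9928 + 0.0033 = 0.9960 bits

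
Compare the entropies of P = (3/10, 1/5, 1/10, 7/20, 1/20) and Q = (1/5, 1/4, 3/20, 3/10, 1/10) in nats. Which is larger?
Q

Computing entropies in nats:
H(P) = 1.4306
H(Q) = 1.5445

Distribution Q has higher entropy.

Intuition: The distribution closer to uniform (more spread out) has higher entropy.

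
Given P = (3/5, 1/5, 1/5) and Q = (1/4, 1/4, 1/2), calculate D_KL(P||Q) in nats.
0.2974 nats

KL divergence: D_KL(P||Q) = Σ p(x) log(p(x)/q(x))

Computing term by term:
  x=0: 3/5 × log_e[(3/5)/(1/4)] = 3/5 × 0.8755 = 0.5253
  x=1: 1/5 × log_e[(1/5)/(1/4)] = 1/5 × -0.2231 = -0.0446
  x=2: 1/5 × log_e[(1/5)/(1/2)] = 1/5 × -0.9163 = -0.1833

D_KL(P||Q) = 0.2974 nats

Note: KL divergence is always non-negative and equals 0 iff P = Q.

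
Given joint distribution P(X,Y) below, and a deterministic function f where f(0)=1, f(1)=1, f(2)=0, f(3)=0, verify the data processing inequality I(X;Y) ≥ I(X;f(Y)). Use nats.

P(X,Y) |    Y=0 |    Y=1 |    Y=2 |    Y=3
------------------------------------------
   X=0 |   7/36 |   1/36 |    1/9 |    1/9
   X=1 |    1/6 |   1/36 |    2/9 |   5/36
I(X;Y) = 0.0153, I(X;f(Y)) = 0.0114, inequality holds: 0.0153 ≥ 0.0114

Data Processing Inequality: For any Markov chain X → Y → Z, we have I(X;Y) ≥ I(X;Z).

Here Z = f(Y) is a deterministic function of Y, forming X → Y → Z.

Original I(X;Y) = 0.0153 nats

After applying f:
P(X,Z) where Z=f(Y):
- P(X,Z=0) = P(X,Y=2) + P(X,Y=3)
- P(X,Z=1) = P(X,Y=0) + P(X,Y=1)

I(X;Z) = I(X;f(Y)) = 0.0114 nats

Verification: 0.0153 ≥ 0.0114 ✓

Information cannot be created by processing; the function f can only lose information about X.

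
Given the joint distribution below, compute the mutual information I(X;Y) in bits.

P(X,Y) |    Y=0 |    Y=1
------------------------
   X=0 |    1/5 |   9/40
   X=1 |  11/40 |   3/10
0.0000 bits

Mutual information: I(X;Y) = H(X) + H(Y) - H(X,Y)

Marginals:
P(X) = (17/40, 23/40), H(X) = 0.9837 bits
P(Y) = (19/40, 21/40), H(Y) = 0.9982 bits

Joint entropy: H(X,Y) = 1.9819 bits

I(X;Y) = 0.9837 + 0.9982 - 1.9819 = 0.0000 bits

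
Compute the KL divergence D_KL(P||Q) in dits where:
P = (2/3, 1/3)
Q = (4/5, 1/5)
0.0212 dits

KL divergence: D_KL(P||Q) = Σ p(x) log(p(x)/q(x))

Computing term by term:
  x=0: 2/3 × log_10[(2/3)/(4/5)] = 2/3 × -0.0792 = -0.0528
  x=1: 1/3 × log_10[(1/3)/(1/5)] = 1/3 × 0.2218 = 0.0739

D_KL(P||Q) = 0.0212 dits

Note: KL divergence is always non-negative and equals 0 iff P = Q.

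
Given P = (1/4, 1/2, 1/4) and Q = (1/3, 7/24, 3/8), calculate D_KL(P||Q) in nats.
0.0962 nats

KL divergence: D_KL(P||Q) = Σ p(x) log(p(x)/q(x))

Computing term by term:
  x=0: 1/4 × log_e[(1/4)/(1/3)] = 1/4 × -0.2877 = -0.0719
  x=1: 1/2 × log_e[(1/2)/(7/24)] = 1/2 × 0.5390 = 0.2695
  x=2: 1/4 × log_e[(1/4)/(3/8)] = 1/4 × -0.4055 = -0.1014

D_KL(P||Q) = 0.0962 nats

Note: KL divergence is always non-negative and equals 0 iff P = Q.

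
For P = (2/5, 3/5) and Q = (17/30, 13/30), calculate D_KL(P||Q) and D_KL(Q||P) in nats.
D_KL(P||Q) = 0.0559, D_KL(Q||P) = 0.0564

KL divergence is not symmetric: D_KL(P||Q) ≠ D_KL(Q||P) in general.

D_KL(P||Q) = 0.0559 nats
D_KL(Q||P) = 0.0564 nats

No, they are not equal!

This asymmetry is why KL divergence is not a true distance metric.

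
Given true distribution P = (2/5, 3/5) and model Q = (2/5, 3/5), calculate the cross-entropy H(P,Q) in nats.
0.6730 nats

Cross-entropy: H(P,Q) = -Σ p(x) log q(x)

Alternatively: H(P,Q) = H(P) + D_KL(P||Q)
H(P) = 0.6730 nats
D_KL(P||Q) = 0.0000 nats

H(P,Q) = 0.6730 + 0.0000 = 0.6730 nats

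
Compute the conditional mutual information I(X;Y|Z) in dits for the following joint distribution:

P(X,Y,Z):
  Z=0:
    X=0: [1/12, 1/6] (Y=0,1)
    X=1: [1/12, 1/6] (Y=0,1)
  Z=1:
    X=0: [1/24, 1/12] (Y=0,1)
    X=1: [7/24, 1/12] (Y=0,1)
0.0174 dits

Conditional mutual information: I(X;Y|Z) = H(X|Z) + H(Y|Z) - H(X,Y|Z)

H(Z) = 0.3010
H(X,Z) = 0.5737 → H(X|Z) = 0.2726
H(Y,Z) = 0.5775 → H(Y|Z) = 0.2764
H(X,Y,Z) = 0.8327 → H(X,Y|Z) = 0.5317

I(X;Y|Z) = 0.2726 + 0.2764 - 0.5317 = 0.0174 dits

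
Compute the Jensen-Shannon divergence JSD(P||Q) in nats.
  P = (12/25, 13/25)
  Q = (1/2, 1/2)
0.0002 nats

Jensen-Shannon divergence is:
JSD(P||Q) = 0.5 × D_KL(P||M) + 0.5 × D_KL(Q||M)
where M = 0.5 × (P + Q) is the mixture distribution.

M = 0.5 × (12/25, 13/25) + 0.5 × (1/2, 1/2) = (0.49, 0.51)

D_KL(P||M) = 0.0002 nats
D_KL(Q||M) = 0.0002 nats

JSD(P||Q) = 0.5 × 0.0002 + 0.5 × 0.0002 = 0.0002 nats

Unlike KL divergence, JSD is symmetric and bounded: 0 ≤ JSD ≤ log(2).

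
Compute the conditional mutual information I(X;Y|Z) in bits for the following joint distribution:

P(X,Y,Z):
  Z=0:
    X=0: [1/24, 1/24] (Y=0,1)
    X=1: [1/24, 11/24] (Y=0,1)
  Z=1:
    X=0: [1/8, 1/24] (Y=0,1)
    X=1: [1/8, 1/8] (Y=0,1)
0.0743 bits

Conditional mutual information: I(X;Y|Z) = H(X|Z) + H(Y|Z) - H(X,Y|Z)

H(Z) = 0.9799
H(X,Z) = 1.7296 → H(X|Z) = 0.7497
H(Y,Z) = 1.7296 → H(Y|Z) = 0.7497
H(X,Y,Z) = 2.4050 → H(X,Y|Z) = 1.4252

I(X;Y|Z) = 0.7497 + 0.7497 - 1.4252 = 0.0743 bits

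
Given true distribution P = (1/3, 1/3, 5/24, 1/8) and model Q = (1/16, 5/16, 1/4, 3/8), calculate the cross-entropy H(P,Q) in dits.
0.7484 dits

Cross-entropy: H(P,Q) = -Σ p(x) log q(x)

Alternatively: H(P,Q) = H(P) + D_KL(P||Q)
H(P) = 0.5729 dits
D_KL(P||Q) = 0.1755 dits

H(P,Q) = 0.5729 + 0.1755 = 0.7484 dits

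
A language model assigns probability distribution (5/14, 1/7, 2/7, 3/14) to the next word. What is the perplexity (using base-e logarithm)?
3.7952

Perplexity is e^H (or exp(H) for natural log).

First, H = -Σ p log p = 1.3337 nats
Perplexity = e^1.3337 = 3.7952

Interpretation: The model's uncertainty is equivalent to choosing uniformly among 3.8 options.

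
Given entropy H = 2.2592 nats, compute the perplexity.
9.5754

Perplexity is e^H (or exp(H) for natural log).

H = 2.2592 nats
Perplexity = e^2.2592 = 9.5754

Interpretation: The model's uncertainty is equivalent to choosing uniformly among 9.6 options.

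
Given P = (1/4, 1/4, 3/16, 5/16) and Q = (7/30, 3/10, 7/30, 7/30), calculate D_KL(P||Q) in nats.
0.0220 nats

KL divergence: D_KL(P||Q) = Σ p(x) log(p(x)/q(x))

Computing term by term:
  x=0: 1/4 × log_e[(1/4)/(7/30)] = 1/4 × 0.0690 = 0.0172
  x=1: 1/4 × log_e[(1/4)/(3/10)] = 1/4 × -0.1823 = -0.0456
  x=2: 3/16 × log_e[(3/16)/(7/30)] = 3/16 × -0.2187 = -0.0410
  x=3: 5/16 × log_e[(5/16)/(7/30)] = 5/16 × 0.2921 = 0.0913

D_KL(P||Q) = 0.0220 nats

Note: KL divergence is always non-negative and equals 0 iff P = Q.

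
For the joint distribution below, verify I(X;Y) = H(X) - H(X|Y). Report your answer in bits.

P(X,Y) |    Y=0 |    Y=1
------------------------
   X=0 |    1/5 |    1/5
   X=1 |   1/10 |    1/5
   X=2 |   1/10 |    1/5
I(X;Y) = 0.0200 bits

Mutual information has multiple equivalent forms:
- I(X;Y) = H(X) - H(X|Y)
- I(X;Y) = H(Y) - H(Y|X)
- I(X;Y) = H(X) + H(Y) - H(X,Y)

Computing all quantities:
H(X) = 1.5710, H(Y) = 0.9710, H(X,Y) = 2.5219
H(X|Y) = 1.5510, H(Y|X) = 0.9510

Verification:
H(X) - H(X|Y) = 1.5710 - 1.5510 = 0.0200
H(Y) - H(Y|X) = 0.9710 - 0.9510 = 0.0200
H(X) + H(Y) - H(X,Y) = 1.5710 + 0.9710 - 2.5219 = 0.0200

All forms give I(X;Y) = 0.0200 bits. ✓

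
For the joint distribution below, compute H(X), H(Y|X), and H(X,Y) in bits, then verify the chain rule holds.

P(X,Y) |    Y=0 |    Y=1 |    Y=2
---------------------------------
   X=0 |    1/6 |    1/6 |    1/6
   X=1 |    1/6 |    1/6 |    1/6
H(X,Y) = 2.5850, H(X) = 1.0000, H(Y|X) = 1.5850 (all in bits)

Chain rule: H(X,Y) = H(X) + H(Y|X)

Left side — joint entropy directly:
H(X,Y) = -Σ p(x,y) log p(x,y) = 2.5850 bits

Right side — compute H(Y|X) from the conditional distributions:
P(X) = (1/2, 1/2), so H(X) = 1.0000 bits
H(Y|X) = Σ_x P(X=x) · H(Y|X=x):
  P(Y|X=0) = (1/3, 1/3, 1/3), H(Y|X=0) = 1.5850, weight P(X=0) = 1/2
  P(Y|X=1) = (1/3, 1/3, 1/3), H(Y|X=1) = 1.5850, weight P(X=1) = 1/2
H(Y|X) = 1.5850 bits

H(X) + H(Y|X) = 1.0000 + 1.5850 = 2.5850 bits

Both sides equal 2.5850 bits. ✓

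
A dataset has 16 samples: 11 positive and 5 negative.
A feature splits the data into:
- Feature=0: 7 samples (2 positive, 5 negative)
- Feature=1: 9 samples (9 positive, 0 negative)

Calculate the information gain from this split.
0.5184 bits

Information Gain = H(Y) - H(Y|Feature)

Before split:
P(positive) = 11/16 = 0.6875
H(Y) = 0.8960 bits

After split:
Feature=0: H = 0.8631 bits (weight = 7/16)
Feature=1: H = 0.0000 bits (weight = 9/16)
H(Y|Feature) = (7/16)×0.8631 + (9/16)×0.0000 = 0.3776 bits

Information Gain = 0.8960 - 0.3776 = 0.5184 bits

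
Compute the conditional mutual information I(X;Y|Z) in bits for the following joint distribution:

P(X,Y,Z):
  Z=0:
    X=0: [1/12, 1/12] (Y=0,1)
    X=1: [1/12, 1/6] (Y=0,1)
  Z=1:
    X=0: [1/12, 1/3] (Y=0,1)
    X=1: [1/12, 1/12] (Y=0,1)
0.0443 bits

Conditional mutual information: I(X;Y|Z) = H(X|Z) + H(Y|Z) - H(X,Y|Z)

H(Z) = 0.9799
H(X,Z) = 1.8879 → H(X|Z) = 0.9080
H(Y,Z) = 1.8879 → H(Y|Z) = 0.9080
H(X,Y,Z) = 2.7516 → H(X,Y|Z) = 1.7718

I(X;Y|Z) = 0.9080 + 0.9080 - 1.7718 = 0.0443 bits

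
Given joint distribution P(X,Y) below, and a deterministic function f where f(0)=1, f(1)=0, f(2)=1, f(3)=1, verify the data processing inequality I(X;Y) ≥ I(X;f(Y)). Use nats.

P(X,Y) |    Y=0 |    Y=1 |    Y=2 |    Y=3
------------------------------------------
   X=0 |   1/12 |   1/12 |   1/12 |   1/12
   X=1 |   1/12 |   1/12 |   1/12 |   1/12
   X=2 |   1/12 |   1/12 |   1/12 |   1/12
I(X;Y) = 0.0000, I(X;f(Y)) = 0.0000, inequality holds: 0.0000 ≥ 0.0000

Data Processing Inequality: For any Markov chain X → Y → Z, we have I(X;Y) ≥ I(X;Z).

Here Z = f(Y) is a deterministic function of Y, forming X → Y → Z.

Original I(X;Y) = 0.0000 nats

After applying f:
P(X,Z) where Z=f(Y):
- P(X,Z=0) = P(X,Y=1)
- P(X,Z=1) = P(X,Y=0) + P(X,Y=2) + P(X,Y=3)

I(X;Z) = I(X;f(Y)) = 0.0000 nats

Verification: 0.0000 ≥ 0.0000 ✓

Information cannot be created by processing; the function f can only lose information about X.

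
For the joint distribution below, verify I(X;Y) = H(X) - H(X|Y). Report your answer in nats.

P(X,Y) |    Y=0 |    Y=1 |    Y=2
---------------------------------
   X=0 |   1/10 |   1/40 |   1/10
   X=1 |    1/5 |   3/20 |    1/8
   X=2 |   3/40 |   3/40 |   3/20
I(X;Y) = 0.0404 nats

Mutual information has multiple equivalent forms:
- I(X;Y) = H(X) - H(X|Y)
- I(X;Y) = H(Y) - H(Y|X)
- I(X;Y) = H(X) + H(Y) - H(X,Y)

Computing all quantities:
H(X) = 1.0504, H(Y) = 1.0822, H(X,Y) = 2.0922
H(X|Y) = 1.0100, H(Y|X) = 1.0418

Verification:
H(X) - H(X|Y) = 1.0504 - 1.0100 = 0.0404
H(Y) - H(Y|X) = 1.0822 - 1.0418 = 0.0404
H(X) + H(Y) - H(X,Y) = 1.0504 + 1.0822 - 2.0922 = 0.0404

All forms give I(X;Y) = 0.0404 nats. ✓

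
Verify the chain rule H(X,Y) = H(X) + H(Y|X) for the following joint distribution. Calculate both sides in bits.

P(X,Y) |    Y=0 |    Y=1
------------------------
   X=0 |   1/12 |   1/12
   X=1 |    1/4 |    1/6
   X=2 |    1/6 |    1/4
H(X,Y) = 2.4591, H(X) = 1.4834, H(Y|X) = 0.9758 (all in bits)

Chain rule: H(X,Y) = H(X) + H(Y|X)

Left side — joint entropy directly:
H(X,Y) = -Σ p(x,y) log p(x,y) = 2.4591 bits

Right side — compute H(Y|X) from the conditional distributions:
P(X) = (1/6, 5/12, 5/12), so H(X) = 1.4834 bits
H(Y|X) = Σ_x P(X=x) · H(Y|X=x):
  P(Y|X=0) = (1/2, 1/2), H(Y|X=0) = 1.0000, weight P(X=0) = 1/6
  P(Y|X=1) = (3/5, 2/5), H(Y|X=1) = 0.9710, weight P(X=1) = 5/12
  P(Y|X=2) = (2/5, 3/5), H(Y|X=2) = 0.9710, weight P(X=2) = 5/12
H(Y|X) = 0.9758 bits

H(X) + H(Y|X) = 1.4834 + 0.9758 = 2.4591 bits

Both sides equal 2.4591 bits. ✓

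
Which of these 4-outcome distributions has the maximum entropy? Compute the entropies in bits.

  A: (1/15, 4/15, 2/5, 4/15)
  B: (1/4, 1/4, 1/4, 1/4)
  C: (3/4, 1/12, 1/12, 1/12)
B

For a discrete distribution over n outcomes, entropy is maximized by the uniform distribution.

Computing entropies:
H(A) = 1.8062 bits
H(B) = 2.0000 bits
H(C) = 1.2075 bits

The uniform distribution (where all probabilities equal 1/4) achieves the maximum entropy of log_2(4) = 2.0000 bits.

Distribution B has the highest entropy.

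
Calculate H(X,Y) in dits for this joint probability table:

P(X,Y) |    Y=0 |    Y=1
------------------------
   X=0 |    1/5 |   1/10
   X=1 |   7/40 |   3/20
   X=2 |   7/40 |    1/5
0.7681 dits

Joint entropy is H(X,Y) = -Σ_{x,y} p(x,y) log p(x,y).

Summing over all non-zero entries:
H(X,Y) = -[1/5·log_10(1/5) + 1/10·log_10(1/10) + 7/40·log_10(7/40) + 3/20·log_10(3/20) + 7/40·log_10(7/40) + 1/5·log_10(1/5)]
H(X,Y) = 0.7681 dits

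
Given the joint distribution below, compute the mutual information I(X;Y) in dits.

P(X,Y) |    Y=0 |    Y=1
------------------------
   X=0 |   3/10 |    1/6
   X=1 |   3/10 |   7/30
0.0015 dits

Mutual information: I(X;Y) = H(X) + H(Y) - H(X,Y)

Marginals:
P(X) = (7/15, 8/15), H(X) = 0.3001 dits
P(Y) = (3/5, 2/5), H(Y) = 0.2923 dits

Joint entropy: H(X,Y) = 0.5909 dits

I(X;Y) = 0.3001 + 0.2923 - 0.5909 = 0.0015 dits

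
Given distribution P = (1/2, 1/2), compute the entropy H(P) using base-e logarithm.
0.6931 nats

Shannon entropy is H(X) = -Σ p(x) log p(x).

For P = (1/2, 1/2):
H = -1/2 × log_e(1/2) -1/2 × log_e(1/2)
H = 0.6931 nats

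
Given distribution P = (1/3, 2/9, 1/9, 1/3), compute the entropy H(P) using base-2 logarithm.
1.8911 bits

Shannon entropy is H(X) = -Σ p(x) log p(x).

For P = (1/3, 2/9, 1/9, 1/3):
H = -1/3 × log_2(1/3) -2/9 × log_2(2/9) -1/9 × log_2(1/9) -1/3 × log_2(1/3)
H = 1.8911 bits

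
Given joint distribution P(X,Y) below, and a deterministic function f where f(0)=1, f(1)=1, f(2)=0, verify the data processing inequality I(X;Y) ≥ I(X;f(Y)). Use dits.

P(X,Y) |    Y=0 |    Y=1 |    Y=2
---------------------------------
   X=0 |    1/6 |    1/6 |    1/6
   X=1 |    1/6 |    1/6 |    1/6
I(X;Y) = 0.0000, I(X;f(Y)) = 0.0000, inequality holds: 0.0000 ≥ 0.0000

Data Processing Inequality: For any Markov chain X → Y → Z, we have I(X;Y) ≥ I(X;Z).

Here Z = f(Y) is a deterministic function of Y, forming X → Y → Z.

Original I(X;Y) = 0.0000 dits

After applying f:
P(X,Z) where Z=f(Y):
- P(X,Z=0) = P(X,Y=2)
- P(X,Z=1) = P(X,Y=0) + P(X,Y=1)

I(X;Z) = I(X;f(Y)) = 0.0000 dits

Verification: 0.0000 ≥ 0.0000 ✓

Information cannot be created by processing; the function f can only lose information about X.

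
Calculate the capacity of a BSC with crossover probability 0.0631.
0.6604 bits

For a binary symmetric channel (BSC) with error probability p:
Capacity C = 1 - H(p) bits per symbol

where H(p) = -p log₂(p) - (1-p) log₂(1-p) is the binary entropy function.

H(0.0631) = 0.3396 bits
C = 1 - 0.3396 = 0.6604 bits per symbol

This means we can reliably transmit up to 0.6604 bits of information per channel use.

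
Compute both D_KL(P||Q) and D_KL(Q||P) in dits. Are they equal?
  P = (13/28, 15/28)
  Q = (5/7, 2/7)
D_KL(P||Q) = 0.0594, D_KL(Q||P) = 0.0556

KL divergence is not symmetric: D_KL(P||Q) ≠ D_KL(Q||P) in general.

D_KL(P||Q) = 0.0594 dits
D_KL(Q||P) = 0.0556 dits

No, they are not equal!

This asymmetry is why KL divergence is not a true distance metric.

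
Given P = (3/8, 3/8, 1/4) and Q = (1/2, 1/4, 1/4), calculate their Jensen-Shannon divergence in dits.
0.0047 dits

Jensen-Shannon divergence is:
JSD(P||Q) = 0.5 × D_KL(P||M) + 0.5 × D_KL(Q||M)
where M = 0.5 × (P + Q) is the mixture distribution.

M = 0.5 × (3/8, 3/8, 1/4) + 0.5 × (1/2, 1/4, 1/4) = (7/16, 5/16, 1/4)

D_KL(P||M) = 0.0046 dits
D_KL(Q||M) = 0.0048 dits

JSD(P||Q) = 0.5 × 0.0046 + 0.5 × 0.0048 = 0.0047 dits

Unlike KL divergence, JSD is symmetric and bounded: 0 ≤ JSD ≤ log(2).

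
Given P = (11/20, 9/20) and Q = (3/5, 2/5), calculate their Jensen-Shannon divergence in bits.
0.0018 bits

Jensen-Shannon divergence is:
JSD(P||Q) = 0.5 × D_KL(P||M) + 0.5 × D_KL(Q||M)
where M = 0.5 × (P + Q) is the mixture distribution.

M = 0.5 × (11/20, 9/20) + 0.5 × (3/5, 2/5) = (23/40, 17/40)

D_KL(P||M) = 0.0018 bits
D_KL(Q||M) = 0.0019 bits

JSD(P||Q) = 0.5 × 0.0018 + 0.5 × 0.0019 = 0.0018 bits

Unlike KL divergence, JSD is symmetric and bounded: 0 ≤ JSD ≤ log(2).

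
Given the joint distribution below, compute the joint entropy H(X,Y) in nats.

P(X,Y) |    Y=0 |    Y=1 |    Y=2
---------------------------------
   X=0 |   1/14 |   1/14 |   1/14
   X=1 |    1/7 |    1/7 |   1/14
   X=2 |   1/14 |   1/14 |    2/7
2.0449 nats

Joint entropy is H(X,Y) = -Σ_{x,y} p(x,y) log p(x,y).

Summing over all non-zero entries:
H(X,Y) = -[1/14·log_e(1/14) + 1/14·log_e(1/14) + 1/14·log_e(1/14) + 1/7·log_e(1/7) + 1/7·log_e(1/7) + 1/14·log_e(1/14) + 1/14·log_e(1/14) + 1/14·log_e(1/14) + 2/7·log_e(2/7)]
H(X,Y) = 2.0449 nats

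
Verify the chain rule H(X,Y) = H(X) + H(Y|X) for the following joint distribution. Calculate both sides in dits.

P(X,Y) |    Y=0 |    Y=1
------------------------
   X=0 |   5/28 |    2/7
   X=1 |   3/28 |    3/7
H(X,Y) = 0.5507, H(X) = 0.2999, H(Y|X) = 0.2508 (all in dits)

Chain rule: H(X,Y) = H(X) + H(Y|X)

Left side — joint entropy directly:
H(X,Y) = -Σ p(x,y) log p(x,y) = 0.5507 dits

Right side — compute H(Y|X) from the conditional distributions:
P(X) = (13/28, 15/28), so H(X) = 0.2999 dits
H(Y|X) = Σ_x P(X=x) · H(Y|X=x):
  P(Y|X=0) = (5/13, 8/13), H(Y|X=0) = 0.2894, weight P(X=0) = 13/28
  P(Y|X=1) = (1/5, 4/5), H(Y|X=1) = 0.2173, weight P(X=1) = 15/28
H(Y|X) = 0.2508 dits

H(X) + H(Y|X) = 0.2999 + 0.2508 = 0.5507 dits

Both sides equal 0.5507 dits. ✓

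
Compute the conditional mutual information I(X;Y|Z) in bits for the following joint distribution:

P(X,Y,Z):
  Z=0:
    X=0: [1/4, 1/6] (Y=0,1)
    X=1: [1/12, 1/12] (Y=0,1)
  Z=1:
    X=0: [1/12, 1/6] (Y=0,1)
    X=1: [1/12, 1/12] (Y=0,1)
0.0118 bits

Conditional mutual information: I(X;Y|Z) = H(X|Z) + H(Y|Z) - H(X,Y|Z)

H(Z) = 0.9799
H(X,Z) = 1.8879 → H(X|Z) = 0.9080
H(Y,Z) = 1.9591 → H(Y|Z) = 0.9793
H(X,Y,Z) = 2.8554 → H(X,Y|Z) = 1.8755

I(X;Y|Z) = 0.9080 + 0.9793 - 1.8755 = 0.0118 bits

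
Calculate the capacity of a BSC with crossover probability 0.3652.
0.0531 bits

For a binary symmetric channel (BSC) with error probability p:
Capacity C = 1 - H(p) bits per symbol

where H(p) = -p log₂(p) - (1-p) log₂(1-p) is the binary entropy function.

H(0.3652) = 0.9469 bits
C = 1 - 0.9469 = 0.0531 bits per symbol

This means we can reliably transmit up to 0.0531 bits of information per channel use.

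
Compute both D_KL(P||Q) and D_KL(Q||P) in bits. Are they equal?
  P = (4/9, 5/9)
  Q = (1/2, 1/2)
D_KL(P||Q) = 0.0089, D_KL(Q||P) = 0.0090

KL divergence is not symmetric: D_KL(P||Q) ≠ D_KL(Q||P) in general.

D_KL(P||Q) = 0.0089 bits
D_KL(Q||P) = 0.0090 bits

No, they are not equal!

This asymmetry is why KL divergence is not a true distance metric.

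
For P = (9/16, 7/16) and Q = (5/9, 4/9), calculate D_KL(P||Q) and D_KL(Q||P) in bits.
D_KL(P||Q) = 0.0001, D_KL(Q||P) = 0.0001

KL divergence is not symmetric: D_KL(P||Q) ≠ D_KL(Q||P) in general.

D_KL(P||Q) = 0.0001 bits
D_KL(Q||P) = 0.0001 bits

In this case they happen to be equal (to 4 decimal places).

This asymmetry is why KL divergence is not a true distance metric.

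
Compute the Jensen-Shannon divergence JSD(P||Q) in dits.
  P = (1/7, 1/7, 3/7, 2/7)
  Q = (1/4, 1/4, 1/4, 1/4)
0.0118 dits

Jensen-Shannon divergence is:
JSD(P||Q) = 0.5 × D_KL(P||M) + 0.5 × D_KL(Q||M)
where M = 0.5 × (P + Q) is the mixture distribution.

M = 0.5 × (1/7, 1/7, 3/7, 2/7) + 0.5 × (1/4, 1/4, 1/4, 1/4) = (0.196429, 0.196429, 0.339286, 0.267857)

D_KL(P||M) = 0.0120 dits
D_KL(Q||M) = 0.0117 dits

JSD(P||Q) = 0.5 × 0.0120 + 0.5 × 0.0117 = 0.0118 dits

Unlike KL divergence, JSD is symmetric and bounded: 0 ≤ JSD ≤ log(2).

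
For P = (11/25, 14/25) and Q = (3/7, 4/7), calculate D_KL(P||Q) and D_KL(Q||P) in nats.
D_KL(P||Q) = 0.0003, D_KL(Q||P) = 0.0003

KL divergence is not symmetric: D_KL(P||Q) ≠ D_KL(Q||P) in general.

D_KL(P||Q) = 0.0003 nats
D_KL(Q||P) = 0.0003 nats

In this case they happen to be equal (to 4 decimal places).

This asymmetry is why KL divergence is not a true distance metric.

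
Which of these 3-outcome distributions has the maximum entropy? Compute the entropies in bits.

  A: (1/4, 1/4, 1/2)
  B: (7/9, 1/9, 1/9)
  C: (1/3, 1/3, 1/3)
C

For a discrete distribution over n outcomes, entropy is maximized by the uniform distribution.

Computing entropies:
H(A) = 1.5000 bits
H(B) = 0.9864 bits
H(C) = 1.5850 bits

The uniform distribution (where all probabilities equal 1/3) achieves the maximum entropy of log_2(3) = 1.5850 bits.

Distribution C has the highest entropy.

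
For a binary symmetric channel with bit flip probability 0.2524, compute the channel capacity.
0.1849 bits

For a binary symmetric channel (BSC) with error probability p:
Capacity C = 1 - H(p) bits per symbol

where H(p) = -p log₂(p) - (1-p) log₂(1-p) is the binary entropy function.

H(0.2524) = 0.8151 bits
C = 1 - 0.8151 = 0.1849 bits per symbol

This means we can reliably transmit up to 0.1849 bits of information per channel use.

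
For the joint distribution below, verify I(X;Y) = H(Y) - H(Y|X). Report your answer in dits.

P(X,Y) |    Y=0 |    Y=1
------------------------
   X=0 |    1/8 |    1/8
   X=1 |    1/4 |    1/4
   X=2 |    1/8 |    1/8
I(X;Y) = 0.0000 dits

Mutual information has multiple equivalent forms:
- I(X;Y) = H(X) - H(X|Y)
- I(X;Y) = H(Y) - H(Y|X)
- I(X;Y) = H(X) + H(Y) - H(X,Y)

Computing all quantities:
H(X) = 0.4515, H(Y) = 0.3010, H(X,Y) = 0.7526
H(X|Y) = 0.4515, H(Y|X) = 0.3010

Verification:
H(X) - H(X|Y) = 0.4515 - 0.4515 = 0.0000
H(Y) - H(Y|X) = 0.3010 - 0.3010 = 0.0000
H(X) + H(Y) - H(X,Y) = 0.4515 + 0.3010 - 0.7526 = 0.0000

All forms give I(X;Y) = 0.0000 dits. ✓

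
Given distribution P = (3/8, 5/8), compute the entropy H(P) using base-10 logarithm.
0.2873 dits

Shannon entropy is H(X) = -Σ p(x) log p(x).

For P = (3/8, 5/8):
H = -3/8 × log_10(3/8) -5/8 × log_10(5/8)
H = 0.2873 dits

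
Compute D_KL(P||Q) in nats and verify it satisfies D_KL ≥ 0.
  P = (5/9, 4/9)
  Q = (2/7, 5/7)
0.1586 nats

KL divergence satisfies the Gibbs inequality: D_KL(P||Q) ≥ 0 for all distributions P, Q.

D_KL(P||Q) = Σ p(x) log(p(x)/q(x))
Term by term:
  x=0: 5/9 × log_e[(5/9)/(2/7)] = 0.3694
  x=1: 4/9 × log_e[(4/9)/(5/7)] = -0.2109
D_KL(P||Q) = 0.1586 nats

D_KL(P||Q) = 0.1586 ≥ 0 ✓

This non-negativity is a fundamental property: relative entropy cannot be negative because it measures how different Q is from P.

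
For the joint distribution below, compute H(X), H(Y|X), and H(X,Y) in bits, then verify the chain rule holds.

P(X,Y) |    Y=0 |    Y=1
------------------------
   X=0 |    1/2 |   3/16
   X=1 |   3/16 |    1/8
H(X,Y) = 1.7806, H(X) = 0.8960, H(Y|X) = 0.8846 (all in bits)

Chain rule: H(X,Y) = H(X) + H(Y|X)

Left side — joint entropy directly:
H(X,Y) = -Σ p(x,y) log p(x,y) = 1.7806 bits

Right side — compute H(Y|X) from the conditional distributions:
P(X) = (11/16, 5/16), so H(X) = 0.8960 bits
H(Y|X) = Σ_x P(X=x) · H(Y|X=x):
  P(Y|X=0) = (8/11, 3/11), H(Y|X=0) = 0.8454, weight P(X=0) = 11/16
  P(Y|X=1) = (3/5, 2/5), H(Y|X=1) = 0.9710, weight P(X=1) = 5/16
H(Y|X) = 0.8846 bits

H(X) + H(Y|X) = 0.8960 + 0.8846 = 1.7806 bits

Both sides equal 1.7806 bits. ✓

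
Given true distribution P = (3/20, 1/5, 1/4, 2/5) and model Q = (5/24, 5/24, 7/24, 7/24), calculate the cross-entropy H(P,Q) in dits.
0.5863 dits

Cross-entropy: H(P,Q) = -Σ p(x) log q(x)

Alternatively: H(P,Q) = H(P) + D_KL(P||Q)
H(P) = 0.5731 dits
D_KL(P||Q) = 0.0132 dits

H(P,Q) = 0.5731 + 0.0132 = 0.5863 dits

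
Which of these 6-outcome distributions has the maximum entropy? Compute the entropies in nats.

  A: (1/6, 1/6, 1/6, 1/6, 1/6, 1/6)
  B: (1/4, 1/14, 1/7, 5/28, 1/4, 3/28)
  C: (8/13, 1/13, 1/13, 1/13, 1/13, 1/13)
A

For a discrete distribution over n outcomes, entropy is maximized by the uniform distribution.

Computing entropies:
H(A) = 1.7918 nats
H(B) = 1.7066 nats
H(C) = 1.2853 nats

The uniform distribution (where all probabilities equal 1/6) achieves the maximum entropy of log_e(6) = 1.7918 nats.

Distribution A has the highest entropy.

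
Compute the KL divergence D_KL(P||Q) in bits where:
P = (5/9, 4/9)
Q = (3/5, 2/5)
0.0059 bits

KL divergence: D_KL(P||Q) = Σ p(x) log(p(x)/q(x))

Computing term by term:
  x=0: 5/9 × log_2[(5/9)/(3/5)] = 5/9 × -0.1110 = -0.0617
  x=1: 4/9 × log_2[(4/9)/(2/5)] = 4/9 × 0.1520 = 0.0676

D_KL(P||Q) = 0.0059 bits

Note: KL divergence is always non-negative and equals 0 iff P = Q.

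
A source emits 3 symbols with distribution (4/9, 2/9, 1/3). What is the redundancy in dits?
0.0164 dits

Redundancy measures how far a source is from maximum entropy:
R = H_max - H(X)

Maximum entropy for 3 symbols: H_max = log_10(3) = 0.4771 dits
Actual entropy: H(X) = 0.4607 dits
Redundancy: R = 0.4771 - 0.4607 = 0.0164 dits

This redundancy represents potential for compression: the source could be compressed by 0.0164 dits per symbol.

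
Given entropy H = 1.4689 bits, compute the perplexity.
2.7681

Perplexity is 2^H (or exp(H) for natural log).

H = 1.4689 bits
Perplexity = 2^1.4689 = 2.7681

Interpretation: The model's uncertainty is equivalent to choosing uniformly among 2.8 options.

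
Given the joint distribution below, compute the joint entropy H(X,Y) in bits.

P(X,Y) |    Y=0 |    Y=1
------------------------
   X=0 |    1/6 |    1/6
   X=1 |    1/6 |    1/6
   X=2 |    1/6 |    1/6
2.5850 bits

Joint entropy is H(X,Y) = -Σ_{x,y} p(x,y) log p(x,y).

Summing over all non-zero entries:
H(X,Y) = -[1/6·log_2(1/6) + 1/6·log_2(1/6) + 1/6·log_2(1/6) + 1/6·log_2(1/6) + 1/6·log_2(1/6) + 1/6·log_2(1/6)]
H(X,Y) = 2.5850 bits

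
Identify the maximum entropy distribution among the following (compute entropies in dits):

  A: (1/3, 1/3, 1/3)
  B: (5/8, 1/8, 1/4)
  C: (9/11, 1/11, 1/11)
A

For a discrete distribution over n outcomes, entropy is maximized by the uniform distribution.

Computing entropies:
H(A) = 0.4771 dits
H(B) = 0.3910 dits
H(C) = 0.2606 dits

The uniform distribution (where all probabilities equal 1/3) achieves the maximum entropy of log_10(3) = 0.4771 dits.

Distribution A has the highest entropy.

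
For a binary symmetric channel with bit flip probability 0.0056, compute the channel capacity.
0.9501 bits

For a binary symmetric channel (BSC) with error probability p:
Capacity C = 1 - H(p) bits per symbol

where H(p) = -p log₂(p) - (1-p) log₂(1-p) is the binary entropy function.

H(0.0056) = 0.0499 bits
C = 1 - 0.0499 = 0.9501 bits per symbol

This means we can reliably transmit up to 0.9501 bits of information per channel use.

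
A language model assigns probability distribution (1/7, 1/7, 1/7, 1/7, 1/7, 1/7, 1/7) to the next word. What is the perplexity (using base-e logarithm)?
7.0000

Perplexity is e^H (or exp(H) for natural log).

First, H = -Σ p log p = 1.9459 nats
Perplexity = e^1.9459 = 7.0000

Interpretation: The model's uncertainty is equivalent to choosing uniformly among 7.0 options.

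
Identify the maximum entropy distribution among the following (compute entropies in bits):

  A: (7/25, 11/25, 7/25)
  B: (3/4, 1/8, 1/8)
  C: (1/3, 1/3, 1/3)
C

For a discrete distribution over n outcomes, entropy is maximized by the uniform distribution.

Computing entropies:
H(A) = 1.5496 bits
H(B) = 1.0613 bits
H(C) = 1.5850 bits

The uniform distribution (where all probabilities equal 1/3) achieves the maximum entropy of log_2(3) = 1.5850 bits.

Distribution C has the highest entropy.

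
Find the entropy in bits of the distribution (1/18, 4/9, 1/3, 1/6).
1.7108 bits

Shannon entropy is H(X) = -Σ p(x) log p(x).

For P = (1/18, 4/9, 1/3, 1/6):
H = -1/18 × log_2(1/18) -4/9 × log_2(4/9) -1/3 × log_2(1/3) -1/6 × log_2(1/6)
H = 1.7108 bits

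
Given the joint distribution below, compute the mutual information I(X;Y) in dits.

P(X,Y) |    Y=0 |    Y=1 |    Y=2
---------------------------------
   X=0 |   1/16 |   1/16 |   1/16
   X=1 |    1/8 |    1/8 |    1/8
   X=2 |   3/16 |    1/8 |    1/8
0.0021 dits

Mutual information: I(X;Y) = H(X) + H(Y) - H(X,Y)

Marginals:
P(X) = (3/16, 3/8, 7/16), H(X) = 0.4531 dits
P(Y) = (3/8, 5/16, 5/16), H(Y) = 0.4755 dits

Joint entropy: H(X,Y) = 0.9265 dits

I(X;Y) = 0.4531 + 0.4755 - 0.9265 = 0.0021 dits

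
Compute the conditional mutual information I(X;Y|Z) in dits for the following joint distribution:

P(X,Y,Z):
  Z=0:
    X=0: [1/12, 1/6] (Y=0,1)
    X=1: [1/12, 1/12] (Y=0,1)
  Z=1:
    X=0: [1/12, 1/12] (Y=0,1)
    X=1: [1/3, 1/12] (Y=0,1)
0.0133 dits

Conditional mutual information: I(X;Y|Z) = H(X|Z) + H(Y|Z) - H(X,Y|Z)

H(Z) = 0.2950
H(X,Z) = 0.5683 → H(X|Z) = 0.2734
H(Y,Z) = 0.5683 → H(Y|Z) = 0.2734
H(X,Y,Z) = 0.8283 → H(X,Y|Z) = 0.5334

I(X;Y|Z) = 0.2734 + 0.2734 - 0.5334 = 0.0133 dits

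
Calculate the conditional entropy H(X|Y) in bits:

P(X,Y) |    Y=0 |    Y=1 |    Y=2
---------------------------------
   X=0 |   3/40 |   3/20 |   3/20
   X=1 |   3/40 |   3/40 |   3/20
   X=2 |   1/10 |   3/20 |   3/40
1.5342 bits

Using the chain rule: H(X|Y) = H(X,Y) - H(Y)

First, compute H(X,Y) = 3.0955 bits

Marginal P(Y) = (1/4, 3/8, 3/8)
H(Y) = 1.5613 bits

H(X|Y) = H(X,Y) - H(Y) = 3.0955 - 1.5613 = 1.5342 bits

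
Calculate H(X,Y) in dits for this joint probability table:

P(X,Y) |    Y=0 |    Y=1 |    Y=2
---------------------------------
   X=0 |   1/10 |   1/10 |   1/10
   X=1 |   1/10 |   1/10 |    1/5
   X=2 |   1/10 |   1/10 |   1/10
0.9398 dits

Joint entropy is H(X,Y) = -Σ_{x,y} p(x,y) log p(x,y).

Summing over all non-zero entries:
H(X,Y) = -[1/10·log_10(1/10) + 1/10·log_10(1/10) + 1/10·log_10(1/10) + 1/10·log_10(1/10) + 1/10·log_10(1/10) + 1/5·log_10(1/5) + 1/10·log_10(1/10) + 1/10·log_10(1/10) + 1/10·log_10(1/10)]
H(X,Y) = 0.9398 dits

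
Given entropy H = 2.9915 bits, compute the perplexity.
7.9530

Perplexity is 2^H (or exp(H) for natural log).

H = 2.9915 bits
Perplexity = 2^2.9915 = 7.9530

Interpretation: The model's uncertainty is equivalent to choosing uniformly among 8.0 options.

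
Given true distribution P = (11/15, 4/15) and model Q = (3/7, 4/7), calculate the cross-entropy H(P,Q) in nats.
0.7706 nats

Cross-entropy: H(P,Q) = -Σ p(x) log q(x)

Alternatively: H(P,Q) = H(P) + D_KL(P||Q)
H(P) = 0.5799 nats
D_KL(P||Q) = 0.1907 nats

H(P,Q) = 0.5799 + 0.1907 = 0.7706 nats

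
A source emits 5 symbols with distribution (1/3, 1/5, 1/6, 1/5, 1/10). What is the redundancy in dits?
0.0306 dits

Redundancy measures how far a source is from maximum entropy:
R = H_max - H(X)

Maximum entropy for 5 symbols: H_max = log_10(5) = 0.6990 dits
Actual entropy: H(X) = 0.6683 dits
Redundancy: R = 0.6990 - 0.6683 = 0.0306 dits

This redundancy represents potential for compression: the source could be compressed by 0.0306 dits per symbol.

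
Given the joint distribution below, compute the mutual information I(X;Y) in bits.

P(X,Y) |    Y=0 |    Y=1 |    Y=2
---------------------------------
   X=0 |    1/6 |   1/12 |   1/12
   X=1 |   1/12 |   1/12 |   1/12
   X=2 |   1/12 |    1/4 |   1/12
0.0871 bits

Mutual information: I(X;Y) = H(X) + H(Y) - H(X,Y)

Marginals:
P(X) = (1/3, 1/4, 5/12), H(X) = 1.5546 bits
P(Y) = (1/3, 5/12, 1/4), H(Y) = 1.5546 bits

Joint entropy: H(X,Y) = 3.0221 bits

I(X;Y) = 1.5546 + 1.5546 - 3.0221 = 0.0871 bits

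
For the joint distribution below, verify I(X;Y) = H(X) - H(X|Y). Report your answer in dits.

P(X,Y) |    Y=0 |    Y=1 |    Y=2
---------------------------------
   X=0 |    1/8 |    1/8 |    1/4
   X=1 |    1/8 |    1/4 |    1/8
I(X;Y) = 0.0184 dits

Mutual information has multiple equivalent forms:
- I(X;Y) = H(X) - H(X|Y)
- I(X;Y) = H(Y) - H(Y|X)
- I(X;Y) = H(X) + H(Y) - H(X,Y)

Computing all quantities:
H(X) = 0.3010, H(Y) = 0.4700, H(X,Y) = 0.7526
H(X|Y) = 0.2826, H(Y|X) = 0.4515

Verification:
H(X) - H(X|Y) = 0.3010 - 0.2826 = 0.0184
H(Y) - H(Y|X) = 0.4700 - 0.4515 = 0.0184
H(X) + H(Y) - H(X,Y) = 0.3010 + 0.4700 - 0.7526 = 0.0184

All forms give I(X;Y) = 0.0184 dits. ✓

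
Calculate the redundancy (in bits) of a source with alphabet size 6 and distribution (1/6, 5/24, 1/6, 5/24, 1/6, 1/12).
0.0508 bits

Redundancy measures how far a source is from maximum entropy:
R = H_max - H(X)

Maximum entropy for 6 symbols: H_max = log_2(6) = 2.5850 bits
Actual entropy: H(X) = 2.5342 bits
Redundancy: R = 2.5850 - 2.5342 = 0.0508 bits

This redundancy represents potential for compression: the source could be compressed by 0.0508 bits per symbol.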